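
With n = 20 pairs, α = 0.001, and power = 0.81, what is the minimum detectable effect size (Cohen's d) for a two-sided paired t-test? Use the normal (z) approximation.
d ≈ 0.93

Minimum detectable effect (paired t-test, normal approximation):
d = (z_{α/2} + z_β) / √n
d = (3.291 + 0.878) / √20
d = 4.168 / 4.472
d ≈ 0.93

By Cohen's convention (0.2 small / 0.5 medium / 0.8 large): large effect.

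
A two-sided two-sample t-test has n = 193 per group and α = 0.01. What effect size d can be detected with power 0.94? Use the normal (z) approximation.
d ≈ 0.42

Minimum detectable effect (two-sample t-test, normal approximation):
d = (z_{α/2} + z_β) / √(n/2)
d = (2.576 + 1.555) / √(193/2)
d = 4.131 / 9.823
d ≈ 0.42

By Cohen's convention (0.2 small / 0.5 medium / 0.8 large): small effect.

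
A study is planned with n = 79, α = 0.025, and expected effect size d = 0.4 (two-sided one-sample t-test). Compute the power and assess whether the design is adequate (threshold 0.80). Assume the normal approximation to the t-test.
Power ≈ 0.91; the study is adequately powered (power ≥ 0.80)

Power calculation (one-sample t-test, normal approximation):
z_β = d · √n - z_{α/2}
z_β = 0.4 · √79 - 2.241
z_β = 0.4 · 8.888 - 2.241
z_β = 1.314

Power = Φ(z_β) = Φ(1.314) ≈ 0.906

Effect size d = 0.4 is small by Cohen's convention (0.2/0.5/0.8).

Threshold: power ≥ 0.80 is conventionally adequate.
Power ≈ 0.91 → the study is adequately powered (power ≥ 0.80).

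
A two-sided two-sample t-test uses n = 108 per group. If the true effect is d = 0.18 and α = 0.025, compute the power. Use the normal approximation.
Power ≈ 0.18

Power calculation (two-sample t-test, normal approximation):
z_β = d · √(n/2) - z_{α/2}
z_β = 0.18 · √(108/2) - 2.241
z_β = 0.18 · 7.348 - 2.241
z_β = -0.919

Power = Φ(z_β) = Φ(-0.919) ≈ 0.179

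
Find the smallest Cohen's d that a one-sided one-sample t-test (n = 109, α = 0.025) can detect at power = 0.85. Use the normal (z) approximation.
d ≈ 0.29

Minimum detectable effect (one-sample t-test, normal approximation):
d = (z_α + z_β) / √n
d = (1.960 + 1.036) / √109
d = 2.996 / 10.440
d ≈ 0.29

By Cohen's convention (0.2 small / 0.5 medium / 0.8 large): small effect.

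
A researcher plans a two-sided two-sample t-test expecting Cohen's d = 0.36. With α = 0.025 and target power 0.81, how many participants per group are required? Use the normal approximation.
n = 151 per group

Sample size formula (two-sample t-test, normal approximation):
n = 2 · ((z_{α/2} + z_β) / d)²

z_{α/2} = 2.241 (for α = 0.025, two-sided)
z_β = 0.878 (for power = 0.81)
d = 0.36

n = 2 · ((2.241 + 0.878) / 0.36)²
n = 2 · (8.664)²
n ≈ 150.13
Round up to the next whole number: n = 151 per group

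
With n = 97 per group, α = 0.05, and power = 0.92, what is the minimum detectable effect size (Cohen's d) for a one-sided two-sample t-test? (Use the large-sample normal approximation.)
d ≈ 0.44

Minimum detectable effect (two-sample t-test, normal approximation):
d = (z_α + z_β) / √(n/2)
d = (1.645 + 1.405) / √(97/2)
d = 3.050 / 6.964
d ≈ 0.44

By Cohen's convention (0.2 small / 0.5 medium / 0.8 large): small effect.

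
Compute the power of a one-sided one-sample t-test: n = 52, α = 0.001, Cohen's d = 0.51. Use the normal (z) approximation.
Power ≈ 0.72

Power calculation (one-sample t-test, normal approximation):
z_β = d · √n - z_α
z_β = 0.51 · √52 - 3.090
z_β = 0.51 · 7.211 - 3.090
z_β = 0.587

Power = Φ(z_β) = Φ(0.587) ≈ 0.722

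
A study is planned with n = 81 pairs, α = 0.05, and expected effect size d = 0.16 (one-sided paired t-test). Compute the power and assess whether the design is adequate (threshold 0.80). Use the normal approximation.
Power ≈ 0.42; the study is underpowered (power < 0.80)

Power calculation (paired t-test, normal approximation):
z_β = d · √n - z_α
z_β = 0.16 · √81 - 1.645
z_β = 0.16 · 9.000 - 1.645
z_β = -0.205

Power = Φ(z_β) = Φ(-0.205) ≈ 0.419

Effect size d = 0.16 is very small by Cohen's convention (0.2/0.5/0.8).

Threshold: power ≥ 0.80 is conventionally adequate.
Power ≈ 0.42 → the study is underpowered (power < 0.80).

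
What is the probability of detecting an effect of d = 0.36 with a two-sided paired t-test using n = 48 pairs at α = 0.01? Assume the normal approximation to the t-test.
Power ≈ 0.47

Power calculation (paired t-test, normal approximation):
z_β = d · √n - z_{α/2}
z_β = 0.36 · √48 - 2.576
z_β = 0.36 · 6.928 - 2.576
z_β = -0.082

Power = Φ(z_β) = Φ(-0.082) ≈ 0.467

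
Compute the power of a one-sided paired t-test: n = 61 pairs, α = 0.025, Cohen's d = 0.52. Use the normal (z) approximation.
Power ≈ 0.98

Power calculation (paired t-test, normal approximation):
z_β = d · √n - z_α
z_β = 0.52 · √61 - 1.960
z_β = 0.52 · 7.810 - 1.960
z_β = 2.101

Power = Φ(z_β) = Φ(2.101) ≈ 0.982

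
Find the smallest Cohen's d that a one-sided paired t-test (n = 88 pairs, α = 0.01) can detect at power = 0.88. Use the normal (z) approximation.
d ≈ 0.37

Minimum detectable effect (paired t-test, normal approximation):
d = (z_α + z_β) / √n
d = (2.326 + 1.175) / √88
d = 3.501 / 9.381
d ≈ 0.37

By Cohen's convention (0.2 small / 0.5 medium / 0.8 large): small effect.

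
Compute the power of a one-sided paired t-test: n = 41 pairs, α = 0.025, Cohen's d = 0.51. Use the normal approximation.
Power ≈ 0.90

Power calculation (paired t-test, normal approximation):
z_β = d · √n - z_α
z_β = 0.51 · √41 - 1.960
z_β = 0.51 · 6.403 - 1.960
z_β = 1.306

Power = Φ(z_β) = Φ(1.306) ≈ 0.904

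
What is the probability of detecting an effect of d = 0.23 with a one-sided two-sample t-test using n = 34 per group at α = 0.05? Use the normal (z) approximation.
Power ≈ 0.24

Power calculation (two-sample t-test, normal approximation):
z_β = d · √(n/2) - z_α
z_β = 0.23 · √(34/2) - 1.645
z_β = 0.23 · 4.123 - 1.645
z_β = -0.697

Power = Φ(z_β) = Φ(-0.697) ≈ 0.243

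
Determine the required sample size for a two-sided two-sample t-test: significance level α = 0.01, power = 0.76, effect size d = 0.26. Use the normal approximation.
n = 319 per group

Sample size formula (two-sample t-test, normal approximation):
n = 2 · ((z_{α/2} + z_β) / d)²

z_{α/2} = 2.576 (for α = 0.01, two-sided)
z_β = 0.706 (for power = 0.76)
d = 0.26

n = 2 · ((2.576 + 0.706) / 0.26)²
n = 2 · (12.623)²
n ≈ 318.68
Round up to the next whole number: n = 319 per group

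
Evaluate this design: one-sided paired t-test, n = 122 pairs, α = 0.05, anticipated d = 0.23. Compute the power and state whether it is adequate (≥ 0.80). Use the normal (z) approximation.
Power ≈ 0.81; the study is adequately powered (power ≥ 0.80)

Power calculation (paired t-test, normal approximation):
z_β = d · √n - z_α
z_β = 0.23 · √122 - 1.645
z_β = 0.23 · 11.045 - 1.645
z_β = 0.896

Power = Φ(z_β) = Φ(0.896) ≈ 0.815

Effect size d = 0.23 is small by Cohen's convention (0.2/0.5/0.8).

Threshold: power ≥ 0.80 is conventionally adequate.
Power ≈ 0.81 → the study is adequately powered (power ≥ 0.80).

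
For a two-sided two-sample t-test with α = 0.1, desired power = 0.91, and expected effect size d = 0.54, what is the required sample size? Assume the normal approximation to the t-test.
n = 62 per group

Sample size formula (two-sample t-test, normal approximation):
n = 2 · ((z_{α/2} + z_β) / d)²

z_{α/2} = 1.645 (for α = 0.1, two-sided)
z_β = 1.341 (for power = 0.91)
d = 0.54

n = 2 · ((1.645 + 1.341) / 0.54)²
n = 2 · (5.530)²
n ≈ 61.16
Round up to the next whole number: n = 62 per group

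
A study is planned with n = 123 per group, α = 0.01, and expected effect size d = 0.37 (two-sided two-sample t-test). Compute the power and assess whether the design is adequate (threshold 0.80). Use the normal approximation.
Power ≈ 0.63; the study is underpowered (power < 0.80)

Power calculation (two-sample t-test, normal approximation):
z_β = d · √(n/2) - z_{α/2}
z_β = 0.37 · √(123/2) - 2.576
z_β = 0.37 · 7.842 - 2.576
z_β = 0.326

Power = Φ(z_β) = Φ(0.326) ≈ 0.628

Effect size d = 0.37 is small by Cohen's convention (0.2/0.5/0.8).

Threshold: power ≥ 0.80 is conventionally adequate.
Power ≈ 0.63 → the study is underpowered (power < 0.80).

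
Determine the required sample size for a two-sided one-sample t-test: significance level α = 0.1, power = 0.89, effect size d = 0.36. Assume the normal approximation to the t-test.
n = 64

Sample size formula (one-sample t-test, normal approximation):
n = ((z_{α/2} + z_β) / d)²

z_{α/2} = 1.645 (for α = 0.1, two-sided)
z_β = 1.227 (for power = 0.89)
d = 0.36

n = ((1.645 + 1.227) / 0.36)²
n = (7.978)²
n ≈ 63.65
Round up to the next whole number: n = 64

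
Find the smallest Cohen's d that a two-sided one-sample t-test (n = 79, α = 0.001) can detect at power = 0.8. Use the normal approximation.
d ≈ 0.46

Minimum detectable effect (one-sample t-test, normal approximation):
d = (z_{α/2} + z_β) / √n
d = (3.291 + 0.842) / √79
d = 4.132 / 8.888
d ≈ 0.46

By Cohen's convention (0.2 small / 0.5 medium / 0.8 large): small effect.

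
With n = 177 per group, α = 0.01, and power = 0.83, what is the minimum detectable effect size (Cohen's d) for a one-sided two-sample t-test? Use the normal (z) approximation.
d ≈ 0.35

Minimum detectable effect (two-sample t-test, normal approximation):
d = (z_α + z_β) / √(n/2)
d = (2.326 + 0.954) / √(177/2)
d = 3.281 / 9.407
d ≈ 0.35

By Cohen's convention (0.2 small / 0.5 medium / 0.8 large): small effect.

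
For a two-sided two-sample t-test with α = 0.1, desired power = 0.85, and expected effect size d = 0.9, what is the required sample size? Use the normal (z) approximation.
n = 18 per group

Sample size formula (two-sample t-test, normal approximation):
n = 2 · ((z_{α/2} + z_β) / d)²

z_{α/2} = 1.645 (for α = 0.1, two-sided)
z_β = 1.036 (for power = 0.85)
d = 0.9

n = 2 · ((1.645 + 1.036) / 0.9)²
n = 2 · (2.979)²
n ≈ 17.75
Round up to the next whole number: n = 18 per group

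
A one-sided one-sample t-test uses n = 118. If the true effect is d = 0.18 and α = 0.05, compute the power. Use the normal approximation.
Power ≈ 0.62

Power calculation (one-sample t-test, normal approximation):
z_β = d · √n - z_α
z_β = 0.18 · √118 - 1.645
z_β = 0.18 · 10.863 - 1.645
z_β = 0.310

Power = Φ(z_β) = Φ(0.310) ≈ 0.622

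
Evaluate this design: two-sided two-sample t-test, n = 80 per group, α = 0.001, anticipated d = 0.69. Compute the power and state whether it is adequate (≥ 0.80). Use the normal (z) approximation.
Power ≈ 0.86; the study is adequately powered (power ≥ 0.80)

Power calculation (two-sample t-test, normal approximation):
z_β = d · √(n/2) - z_{α/2}
z_β = 0.69 · √(80/2) - 3.291
z_β = 0.69 · 6.325 - 3.291
z_β = 1.073

Power = Φ(z_β) = Φ(1.073) ≈ 0.858

Effect size d = 0.69 is medium by Cohen's convention (0.2/0.5/0.8).

Threshold: power ≥ 0.80 is conventionally adequate.
Power ≈ 0.86 → the study is adequately powered (power ≥ 0.80).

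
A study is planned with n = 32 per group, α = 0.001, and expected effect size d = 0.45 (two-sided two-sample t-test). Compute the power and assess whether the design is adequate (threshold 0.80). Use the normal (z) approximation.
Power ≈ 0.07; the study is underpowered (power < 0.80)

Power calculation (two-sample t-test, normal approximation):
z_β = d · √(n/2) - z_{α/2}
z_β = 0.45 · √(32/2) - 3.291
z_β = 0.45 · 4.000 - 3.291
z_β = -1.491

Power = Φ(z_β) = Φ(-1.491) ≈ 0.068

Effect size d = 0.45 is small by Cohen's convention (0.2/0.5/0.8).

Threshold: power ≥ 0.80 is conventionally adequate.
Power ≈ 0.07 → the study is underpowered (power < 0.80).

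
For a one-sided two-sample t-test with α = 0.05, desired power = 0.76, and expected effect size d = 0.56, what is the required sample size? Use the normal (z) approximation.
n = 36 per group

Sample size formula (two-sample t-test, normal approximation):
n = 2 · ((z_α + z_β) / d)²

z_α = 1.645 (for α = 0.05, one-sided)
z_β = 0.706 (for power = 0.76)
d = 0.56

n = 2 · ((1.645 + 0.706) / 0.56)²
n = 2 · (4.198)²
n ≈ 35.25
Round up to the next whole number: n = 36 per group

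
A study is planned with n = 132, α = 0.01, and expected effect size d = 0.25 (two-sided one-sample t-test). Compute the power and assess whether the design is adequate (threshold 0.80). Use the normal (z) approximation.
Power ≈ 0.62; the study is underpowered (power < 0.80)

Power calculation (one-sample t-test, normal approximation):
z_β = d · √n - z_{α/2}
z_β = 0.25 · √132 - 2.576
z_β = 0.25 · 11.489 - 2.576
z_β = 0.296

Power = Φ(z_β) = Φ(0.296) ≈ 0.617

Effect size d = 0.25 is small by Cohen's convention (0.2/0.5/0.8).

Threshold: power ≥ 0.80 is conventionally adequate.
Power ≈ 0.62 → the study is underpowered (power < 0.80).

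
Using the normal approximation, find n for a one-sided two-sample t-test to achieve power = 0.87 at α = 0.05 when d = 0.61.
n = 42 per group

Sample size formula (two-sample t-test, normal approximation):
n = 2 · ((z_α + z_β) / d)²

z_α = 1.645 (for α = 0.05, one-sided)
z_β = 1.126 (for power = 0.87)
d = 0.61

n = 2 · ((1.645 + 1.126) / 0.61)²
n = 2 · (4.543)²
n ≈ 41.28
Round up to the next whole number: n = 42 per group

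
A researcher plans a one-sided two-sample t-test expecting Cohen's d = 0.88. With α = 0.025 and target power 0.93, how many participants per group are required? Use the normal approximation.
n = 31 per group

Sample size formula (two-sample t-test, normal approximation):
n = 2 · ((z_α + z_β) / d)²

z_α = 1.960 (for α = 0.025, one-sided)
z_β = 1.476 (for power = 0.93)
d = 0.88

n = 2 · ((1.960 + 1.476) / 0.88)²
n = 2 · (3.905)²
n ≈ 30.50
Round up to the next whole number: n = 31 per group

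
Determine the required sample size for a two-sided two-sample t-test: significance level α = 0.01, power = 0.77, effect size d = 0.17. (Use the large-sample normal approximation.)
n = 761 per group

Sample size formula (two-sample t-test, normal approximation):
n = 2 · ((z_{α/2} + z_β) / d)²

z_{α/2} = 2.576 (for α = 0.01, two-sided)
z_β = 0.739 (for power = 0.77)
d = 0.17

n = 2 · ((2.576 + 0.739) / 0.17)²
n = 2 · (19.500)²
n ≈ 760.50
Round up to the next whole number: n = 761 per group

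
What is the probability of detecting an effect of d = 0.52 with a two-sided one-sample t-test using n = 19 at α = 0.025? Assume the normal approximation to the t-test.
Power ≈ 0.51

Power calculation (one-sample t-test, normal approximation):
z_β = d · √n - z_{α/2}
z_β = 0.52 · √19 - 2.241
z_β = 0.52 · 4.359 - 2.241
z_β = 0.025

Power = Φ(z_β) = Φ(0.025) ≈ 0.510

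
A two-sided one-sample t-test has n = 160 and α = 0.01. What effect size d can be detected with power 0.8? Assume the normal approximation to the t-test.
d ≈ 0.27

Minimum detectable effect (one-sample t-test, normal approximation):
d = (z_{α/2} + z_β) / √n
d = (2.576 + 0.842) / √160
d = 3.417 / 12.649
d ≈ 0.27

By Cohen's convention (0.2 small / 0.5 medium / 0.8 large): small effect.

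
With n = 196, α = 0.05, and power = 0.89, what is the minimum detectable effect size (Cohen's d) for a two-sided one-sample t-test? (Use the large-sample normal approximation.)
d ≈ 0.23

Minimum detectable effect (one-sample t-test, normal approximation):
d = (z_{α/2} + z_β) / √n
d = (1.960 + 1.227) / √196
d = 3.186 / 14.000
d ≈ 0.23

By Cohen's convention (0.2 small / 0.5 medium / 0.8 large): small effect.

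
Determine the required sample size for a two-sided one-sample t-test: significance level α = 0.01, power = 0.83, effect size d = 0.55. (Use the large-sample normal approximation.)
n = 42

Sample size formula (one-sample t-test, normal approximation):
n = ((z_{α/2} + z_β) / d)²

z_{α/2} = 2.576 (for α = 0.01, two-sided)
z_β = 0.954 (for power = 0.83)
d = 0.55

n = ((2.576 + 0.954) / 0.55)²
n = (6.418)²
n ≈ 41.19
Round up to the next whole number: n = 42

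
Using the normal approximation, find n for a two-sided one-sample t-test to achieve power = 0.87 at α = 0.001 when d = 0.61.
n = 53

Sample size formula (one-sample t-test, normal approximation):
n = ((z_{α/2} + z_β) / d)²

z_{α/2} = 3.291 (for α = 0.001, two-sided)
z_β = 1.126 (for power = 0.87)
d = 0.61

n = ((3.291 + 1.126) / 0.61)²
n = (7.241)²
n ≈ 52.43
Round up to the next whole number: n = 53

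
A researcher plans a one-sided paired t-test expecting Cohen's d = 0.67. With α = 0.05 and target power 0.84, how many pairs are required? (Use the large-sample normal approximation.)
n = 16 pairs

Sample size formula (paired t-test, normal approximation):
n = ((z_α + z_β) / d)²

z_α = 1.645 (for α = 0.05, one-sided)
z_β = 0.994 (for power = 0.84)
d = 0.67

n = ((1.645 + 0.994) / 0.67)²
n = (3.939)²
n ≈ 15.52
Round up to the next whole number: n = 16 pairs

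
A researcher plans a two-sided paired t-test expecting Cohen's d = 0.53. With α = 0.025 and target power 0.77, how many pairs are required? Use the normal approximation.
n = 32 pairs

Sample size formula (paired t-test, normal approximation):
n = ((z_{α/2} + z_β) / d)²

z_{α/2} = 2.241 (for α = 0.025, two-sided)
z_β = 0.739 (for power = 0.77)
d = 0.53

n = ((2.241 + 0.739) / 0.53)²
n = (5.623)²
n ≈ 31.62
Round up to the next whole number: n = 32 pairs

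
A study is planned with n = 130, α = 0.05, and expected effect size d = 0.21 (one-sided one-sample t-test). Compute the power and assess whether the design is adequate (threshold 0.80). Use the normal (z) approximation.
Power ≈ 0.77; the study is underpowered (power < 0.80)

Power calculation (one-sample t-test, normal approximation):
z_β = d · √n - z_α
z_β = 0.21 · √130 - 1.645
z_β = 0.21 · 11.402 - 1.645
z_β = 0.750

Power = Φ(z_β) = Φ(0.750) ≈ 0.773

Effect size d = 0.21 is small by Cohen's convention (0.2/0.5/0.8).

Threshold: power ≥ 0.80 is conventionally adequate.
Power ≈ 0.77 → the study is underpowered (power < 0.80).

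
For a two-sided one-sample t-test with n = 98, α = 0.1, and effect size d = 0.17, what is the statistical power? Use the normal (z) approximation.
Power ≈ 0.52

Power calculation (one-sample t-test, normal approximation):
z_β = d · √n - z_{α/2}
z_β = 0.17 · √98 - 1.645
z_β = 0.17 · 9.899 - 1.645
z_β = 0.038

Power = Φ(z_β) = Φ(0.038) ≈ 0.515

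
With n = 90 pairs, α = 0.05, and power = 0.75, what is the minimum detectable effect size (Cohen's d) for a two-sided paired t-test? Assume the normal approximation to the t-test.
d ≈ 0.28

Minimum detectable effect (paired t-test, normal approximation):
d = (z_{α/2} + z_β) / √n
d = (1.960 + 0.674) / √90
d = 2.634 / 9.487
d ≈ 0.28

By Cohen's convention (0.2 small / 0.5 medium / 0.8 large): small effect.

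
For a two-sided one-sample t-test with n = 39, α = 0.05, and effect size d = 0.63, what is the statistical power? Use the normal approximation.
Power ≈ 0.98

Power calculation (one-sample t-test, normal approximation):
z_β = d · √n - z_{α/2}
z_β = 0.63 · √39 - 1.960
z_β = 0.63 · 6.245 - 1.960
z_β = 1.974

Power = Φ(z_β) = Φ(1.974) ≈ 0.976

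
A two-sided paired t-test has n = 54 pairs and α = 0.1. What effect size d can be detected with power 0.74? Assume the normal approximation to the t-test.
d ≈ 0.31

Minimum detectable effect (paired t-test, normal approximation):
d = (z_{α/2} + z_β) / √n
d = (1.645 + 0.643) / √54
d = 2.288 / 7.348
d ≈ 0.31

By Cohen's convention (0.2 small / 0.5 medium / 0.8 large): small effect.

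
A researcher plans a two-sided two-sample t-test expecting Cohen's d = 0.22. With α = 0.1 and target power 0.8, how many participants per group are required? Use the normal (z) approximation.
n = 256 per group

Sample size formula (two-sample t-test, normal approximation):
n = 2 · ((z_{α/2} + z_β) / d)²

z_{α/2} = 1.645 (for α = 0.1, two-sided)
z_β = 0.842 (for power = 0.8)
d = 0.22

n = 2 · ((1.645 + 0.842) / 0.22)²
n = 2 · (11.305)²
n ≈ 255.61
Round up to the next whole number: n = 256 per group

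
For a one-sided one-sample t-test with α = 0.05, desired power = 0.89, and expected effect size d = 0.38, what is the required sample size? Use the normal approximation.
n = 58

Sample size formula (one-sample t-test, normal approximation):
n = ((z_α + z_β) / d)²

z_α = 1.645 (for α = 0.05, one-sided)
z_β = 1.227 (for power = 0.89)
d = 0.38

n = ((1.645 + 1.227) / 0.38)²
n = (7.558)²
n ≈ 57.12
Round up to the next whole number: n = 58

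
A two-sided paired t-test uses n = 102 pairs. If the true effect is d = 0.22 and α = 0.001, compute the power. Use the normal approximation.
Power ≈ 0.14

Power calculation (paired t-test, normal approximation):
z_β = d · √n - z_{α/2}
z_β = 0.22 · √102 - 3.291
z_β = 0.22 · 10.100 - 3.291
z_β = -1.069

Power = Φ(z_β) = Φ(-1.069) ≈ 0.143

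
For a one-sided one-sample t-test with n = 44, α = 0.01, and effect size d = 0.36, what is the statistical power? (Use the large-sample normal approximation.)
Power ≈ 0.52

Power calculation (one-sample t-test, normal approximation):
z_β = d · √n - z_α
z_β = 0.36 · √44 - 2.326
z_β = 0.36 · 6.633 - 2.326
z_β = 0.062

Power = Φ(z_β) = Φ(0.062) ≈ 0.525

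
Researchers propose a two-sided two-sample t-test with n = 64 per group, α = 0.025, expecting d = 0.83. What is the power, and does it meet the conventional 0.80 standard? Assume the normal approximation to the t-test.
Power ≈ 0.99; the study is adequately powered (power ≥ 0.80)

Power calculation (two-sample t-test, normal approximation):
z_β = d · √(n/2) - z_{α/2}
z_β = 0.83 · √(64/2) - 2.241
z_β = 0.83 · 5.657 - 2.241
z_β = 2.454

Power = Φ(z_β) = Φ(2.454) ≈ 0.993

Effect size d = 0.83 is large by Cohen's convention (0.2/0.5/0.8).

Threshold: power ≥ 0.80 is conventionally adequate.
Power ≈ 0.99 → the study is adequately powered (power ≥ 0.80).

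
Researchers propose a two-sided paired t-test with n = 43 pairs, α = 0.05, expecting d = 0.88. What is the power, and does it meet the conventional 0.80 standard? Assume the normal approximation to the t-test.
Power ≈ 1.00; the study is adequately powered (power ≥ 0.80)

Power calculation (paired t-test, normal approximation):
z_β = d · √n - z_{α/2}
z_β = 0.88 · √43 - 1.960
z_β = 0.88 · 6.557 - 1.960
z_β = 3.811

Power = Φ(z_β) = Φ(3.811) ≈ 1.000

Effect size d = 0.88 is large by Cohen's convention (0.2/0.5/0.8).

Threshold: power ≥ 0.80 is conventionally adequate.
Power ≈ 1.00 → the study is adequately powered (power ≥ 0.80).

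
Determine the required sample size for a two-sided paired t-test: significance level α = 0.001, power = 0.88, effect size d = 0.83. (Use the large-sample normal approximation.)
n = 29 pairs

Sample size formula (paired t-test, normal approximation):
n = ((z_{α/2} + z_β) / d)²

z_{α/2} = 3.291 (for α = 0.001, two-sided)
z_β = 1.175 (for power = 0.88)
d = 0.83

n = ((3.291 + 1.175) / 0.83)²
n = (5.381)²
n ≈ 28.96
Round up to the next whole number: n = 29 pairs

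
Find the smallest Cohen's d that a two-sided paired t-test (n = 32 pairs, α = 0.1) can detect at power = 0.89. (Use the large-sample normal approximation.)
d ≈ 0.51

Minimum detectable effect (paired t-test, normal approximation):
d = (z_{α/2} + z_β) / √n
d = (1.645 + 1.227) / √32
d = 2.871 / 5.657
d ≈ 0.51

By Cohen's convention (0.2 small / 0.5 medium / 0.8 large): medium effect.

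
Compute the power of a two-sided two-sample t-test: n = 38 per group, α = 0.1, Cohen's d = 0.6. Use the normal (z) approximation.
Power ≈ 0.83

Power calculation (two-sample t-test, normal approximation):
z_β = d · √(n/2) - z_{α/2}
z_β = 0.6 · √(38/2) - 1.645
z_β = 0.6 · 4.359 - 1.645
z_β = 0.970

Power = Φ(z_β) = Φ(0.970) ≈ 0.834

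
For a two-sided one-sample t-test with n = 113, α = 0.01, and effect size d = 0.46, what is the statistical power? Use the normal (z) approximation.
Power ≈ 0.99

Power calculation (one-sample t-test, normal approximation):
z_β = d · √n - z_{α/2}
z_β = 0.46 · √113 - 2.576
z_β = 0.46 · 10.630 - 2.576
z_β = 2.314

Power = Φ(z_β) = Φ(2.314) ≈ 0.990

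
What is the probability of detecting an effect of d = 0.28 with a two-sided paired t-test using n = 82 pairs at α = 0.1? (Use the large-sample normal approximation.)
Power ≈ 0.81

Power calculation (paired t-test, normal approximation):
z_β = d · √n - z_{α/2}
z_β = 0.28 · √82 - 1.645
z_β = 0.28 · 9.055 - 1.645
z_β = 0.891

Power = Φ(z_β) = Φ(0.891) ≈ 0.813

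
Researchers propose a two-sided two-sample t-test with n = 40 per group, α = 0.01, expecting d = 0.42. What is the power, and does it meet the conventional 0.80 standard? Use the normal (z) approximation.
Power ≈ 0.24; the study is underpowered (power < 0.80)

Power calculation (two-sample t-test, normal approximation):
z_β = d · √(n/2) - z_{α/2}
z_β = 0.42 · √(40/2) - 2.576
z_β = 0.42 · 4.472 - 2.576
z_β = -0.698

Power = Φ(z_β) = Φ(-0.698) ≈ 0.243

Effect size d = 0.42 is small by Cohen's convention (0.2/0.5/0.8).

Threshold: power ≥ 0.80 is conventionally adequate.
Power ≈ 0.24 → the study is underpowered (power < 0.80).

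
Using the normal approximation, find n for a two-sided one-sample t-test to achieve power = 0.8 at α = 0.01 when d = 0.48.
n = 51

Sample size formula (one-sample t-test, normal approximation):
n = ((z_{α/2} + z_β) / d)²

z_{α/2} = 2.576 (for α = 0.01, two-sided)
z_β = 0.842 (for power = 0.8)
d = 0.48

n = ((2.576 + 0.842) / 0.48)²
n = (7.121)²
n ≈ 50.71
Round up to the next whole number: n = 51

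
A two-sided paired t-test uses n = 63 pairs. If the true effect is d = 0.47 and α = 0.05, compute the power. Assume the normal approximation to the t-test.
Power ≈ 0.96

Power calculation (paired t-test, normal approximation):
z_β = d · √n - z_{α/2}
z_β = 0.47 · √63 - 1.960
z_β = 0.47 · 7.937 - 1.960
z_β = 1.771

Power = Φ(z_β) = Φ(1.771) ≈ 0.962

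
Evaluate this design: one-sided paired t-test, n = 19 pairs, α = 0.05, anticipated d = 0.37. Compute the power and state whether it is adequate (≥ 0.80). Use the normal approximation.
Power ≈ 0.49; the study is underpowered (power < 0.80)

Power calculation (paired t-test, normal approximation):
z_β = d · √n - z_α
z_β = 0.37 · √19 - 1.645
z_β = 0.37 · 4.359 - 1.645
z_β = -0.032

Power = Φ(z_β) = Φ(-0.032) ≈ 0.487

Effect size d = 0.37 is small by Cohen's convention (0.2/0.5/0.8).

Threshold: power ≥ 0.80 is conventionally adequate.
Power ≈ 0.49 → the study is underpowered (power < 0.80).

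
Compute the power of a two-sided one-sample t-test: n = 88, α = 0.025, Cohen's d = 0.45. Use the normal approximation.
Power ≈ 0.98

Power calculation (one-sample t-test, normal approximation):
z_β = d · √n - z_{α/2}
z_β = 0.45 · √88 - 2.241
z_β = 0.45 · 9.381 - 2.241
z_β = 1.980

Power = Φ(z_β) = Φ(1.980) ≈ 0.976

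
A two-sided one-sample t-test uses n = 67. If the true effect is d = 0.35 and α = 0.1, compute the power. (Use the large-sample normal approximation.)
Power ≈ 0.89

Power calculation (one-sample t-test, normal approximation):
z_β = d · √n - z_{α/2}
z_β = 0.35 · √67 - 1.645
z_β = 0.35 · 8.185 - 1.645
z_β = 1.220

Power = Φ(z_β) = Φ(1.220) ≈ 0.889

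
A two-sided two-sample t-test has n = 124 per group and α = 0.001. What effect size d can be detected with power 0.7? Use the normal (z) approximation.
d ≈ 0.48

Minimum detectable effect (two-sample t-test, normal approximation):
d = (z_{α/2} + z_β) / √(n/2)
d = (3.291 + 0.524) / √(124/2)
d = 3.815 / 7.874
d ≈ 0.48

By Cohen's convention (0.2 small / 0.5 medium / 0.8 large): small effect.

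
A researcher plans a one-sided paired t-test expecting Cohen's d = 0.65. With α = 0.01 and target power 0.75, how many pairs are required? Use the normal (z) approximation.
n = 22 pairs

Sample size formula (paired t-test, normal approximation):
n = ((z_α + z_β) / d)²

z_α = 2.326 (for α = 0.01, one-sided)
z_β = 0.674 (for power = 0.75)
d = 0.65

n = ((2.326 + 0.674) / 0.65)²
n = (4.615)²
n ≈ 21.30
Round up to the next whole number: n = 22 pairs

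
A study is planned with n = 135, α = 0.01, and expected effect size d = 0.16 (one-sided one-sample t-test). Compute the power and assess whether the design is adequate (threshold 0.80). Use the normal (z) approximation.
Power ≈ 0.32; the study is underpowered (power < 0.80)

Power calculation (one-sample t-test, normal approximation):
z_β = d · √n - z_α
z_β = 0.16 · √135 - 2.326
z_β = 0.16 · 11.619 - 2.326
z_β = -0.467

Power = Φ(z_β) = Φ(-0.467) ≈ 0.320

Effect size d = 0.16 is very small by Cohen's convention (0.2/0.5/0.8).

Threshold: power ≥ 0.80 is conventionally adequate.
Power ≈ 0.32 → the study is underpowered (power < 0.80).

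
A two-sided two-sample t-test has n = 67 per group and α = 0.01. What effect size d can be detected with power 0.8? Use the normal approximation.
d ≈ 0.59

Minimum detectable effect (two-sample t-test, normal approximation):
d = (z_{α/2} + z_β) / √(n/2)
d = (2.576 + 0.842) / √(67/2)
d = 3.417 / 5.788
d ≈ 0.59

By Cohen's convention (0.2 small / 0.5 medium / 0.8 large): medium effect.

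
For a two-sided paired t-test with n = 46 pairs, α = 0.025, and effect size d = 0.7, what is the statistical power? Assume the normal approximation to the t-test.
Power ≈ 0.99

Power calculation (paired t-test, normal approximation):
z_β = d · √n - z_{α/2}
z_β = 0.7 · √46 - 2.241
z_β = 0.7 · 6.782 - 2.241
z_β = 2.506

Power = Φ(z_β) = Φ(2.506) ≈ 0.994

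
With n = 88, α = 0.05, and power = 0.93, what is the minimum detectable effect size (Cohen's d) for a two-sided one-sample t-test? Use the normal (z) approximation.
d ≈ 0.37

Minimum detectable effect (one-sample t-test, normal approximation):
d = (z_{α/2} + z_β) / √n
d = (1.960 + 1.476) / √88
d = 3.436 / 9.381
d ≈ 0.37

By Cohen's convention (0.2 small / 0.5 medium / 0.8 large): small effect.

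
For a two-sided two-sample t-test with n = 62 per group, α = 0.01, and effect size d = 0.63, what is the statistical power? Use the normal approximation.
Power ≈ 0.82

Power calculation (two-sample t-test, normal approximation):
z_β = d · √(n/2) - z_{α/2}
z_β = 0.63 · √(62/2) - 2.576
z_β = 0.63 · 5.568 - 2.576
z_β = 0.932

Power = Φ(z_β) = Φ(0.932) ≈ 0.824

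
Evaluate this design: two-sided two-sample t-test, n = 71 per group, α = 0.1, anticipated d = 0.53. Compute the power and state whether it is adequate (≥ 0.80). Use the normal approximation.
Power ≈ 0.93; the study is adequately powered (power ≥ 0.80)

Power calculation (two-sample t-test, normal approximation):
z_β = d · √(n/2) - z_{α/2}
z_β = 0.53 · √(71/2) - 1.645
z_β = 0.53 · 5.958 - 1.645
z_β = 1.513

Power = Φ(z_β) = Φ(1.513) ≈ 0.935

Effect size d = 0.53 is medium by Cohen's convention (0.2/0.5/0.8).

Threshold: power ≥ 0.80 is conventionally adequate.
Power ≈ 0.93 → the study is adequately powered (power ≥ 0.80).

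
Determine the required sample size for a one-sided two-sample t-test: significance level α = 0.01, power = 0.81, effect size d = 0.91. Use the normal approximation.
n = 25 per group

Sample size formula (two-sample t-test, normal approximation):
n = 2 · ((z_α + z_β) / d)²

z_α = 2.326 (for α = 0.01, one-sided)
z_β = 0.878 (for power = 0.81)
d = 0.91

n = 2 · ((2.326 + 0.878) / 0.91)²
n = 2 · (3.521)²
n ≈ 24.79
Round up to the next whole number: n = 25 per group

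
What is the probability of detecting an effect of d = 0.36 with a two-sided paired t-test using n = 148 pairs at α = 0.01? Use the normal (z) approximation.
Power ≈ 0.96

Power calculation (paired t-test, normal approximation):
z_β = d · √n - z_{α/2}
z_β = 0.36 · √148 - 2.576
z_β = 0.36 · 12.166 - 2.576
z_β = 1.804

Power = Φ(z_β) = Φ(1.804) ≈ 0.964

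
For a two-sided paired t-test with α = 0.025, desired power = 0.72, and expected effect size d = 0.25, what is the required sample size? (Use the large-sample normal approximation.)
n = 128 pairs

Sample size formula (paired t-test, normal approximation):
n = ((z_{α/2} + z_β) / d)²

z_{α/2} = 2.241 (for α = 0.025, two-sided)
z_β = 0.583 (for power = 0.72)
d = 0.25

n = ((2.241 + 0.583) / 0.25)²
n = (11.296)²
n ≈ 127.60
Round up to the next whole number: n = 128 pairs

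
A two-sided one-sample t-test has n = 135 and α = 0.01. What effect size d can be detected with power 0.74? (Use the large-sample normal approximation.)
d ≈ 0.28

Minimum detectable effect (one-sample t-test, normal approximation):
d = (z_{α/2} + z_β) / √n
d = (2.576 + 0.643) / √135
d = 3.219 / 11.619
d ≈ 0.28

By Cohen's convention (0.2 small / 0.5 medium / 0.8 large): small effect.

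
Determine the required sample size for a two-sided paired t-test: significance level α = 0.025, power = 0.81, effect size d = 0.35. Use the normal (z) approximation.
n = 80 pairs

Sample size formula (paired t-test, normal approximation):
n = ((z_{α/2} + z_β) / d)²

z_{α/2} = 2.241 (for α = 0.025, two-sided)
z_β = 0.878 (for power = 0.81)
d = 0.35

n = ((2.241 + 0.878) / 0.35)²
n = (8.911)²
n ≈ 79.41
Round up to the next whole number: n = 80 pairs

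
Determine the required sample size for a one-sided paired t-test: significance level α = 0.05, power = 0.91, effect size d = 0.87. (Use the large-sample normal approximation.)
n = 12 pairs

Sample size formula (paired t-test, normal approximation):
n = ((z_α + z_β) / d)²

z_α = 1.645 (for α = 0.05, one-sided)
z_β = 1.341 (for power = 0.91)
d = 0.87

n = ((1.645 + 1.341) / 0.87)²
n = (3.432)²
n ≈ 11.78
Round up to the next whole number: n = 12 pairs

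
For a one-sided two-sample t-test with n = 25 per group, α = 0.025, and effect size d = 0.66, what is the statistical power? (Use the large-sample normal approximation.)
Power ≈ 0.65

Power calculation (two-sample t-test, normal approximation):
z_β = d · √(n/2) - z_α
z_β = 0.66 · √(25/2) - 1.960
z_β = 0.66 · 3.536 - 1.960
z_β = 0.373

Power = Φ(z_β) = Φ(0.373) ≈ 0.646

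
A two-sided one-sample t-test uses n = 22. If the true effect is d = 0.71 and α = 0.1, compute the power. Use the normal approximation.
Power ≈ 0.95

Power calculation (one-sample t-test, normal approximation):
z_β = d · √n - z_{α/2}
z_β = 0.71 · √22 - 1.645
z_β = 0.71 · 4.690 - 1.645
z_β = 1.685

Power = Φ(z_β) = Φ(1.685) ≈ 0.954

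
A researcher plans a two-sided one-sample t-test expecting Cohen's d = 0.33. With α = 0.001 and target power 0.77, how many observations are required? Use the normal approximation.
n = 150

Sample size formula (one-sample t-test, normal approximation):
n = ((z_{α/2} + z_β) / d)²

z_{α/2} = 3.291 (for α = 0.001, two-sided)
z_β = 0.739 (for power = 0.77)
d = 0.33

n = ((3.291 + 0.739) / 0.33)²
n = (12.212)²
n ≈ 149.13
Round up to the next whole number: n = 150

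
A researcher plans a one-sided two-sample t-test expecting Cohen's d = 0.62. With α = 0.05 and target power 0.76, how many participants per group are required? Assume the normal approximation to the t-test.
n = 29 per group

Sample size formula (two-sample t-test, normal approximation):
n = 2 · ((z_α + z_β) / d)²

z_α = 1.645 (for α = 0.05, one-sided)
z_β = 0.706 (for power = 0.76)
d = 0.62

n = 2 · ((1.645 + 0.706) / 0.62)²
n = 2 · (3.792)²
n ≈ 28.76
Round up to the next whole number: n = 29 per group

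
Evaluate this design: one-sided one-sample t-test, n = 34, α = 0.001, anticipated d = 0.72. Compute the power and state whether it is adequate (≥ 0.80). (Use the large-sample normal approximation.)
Power ≈ 0.87; the study is adequately powered (power ≥ 0.80)

Power calculation (one-sample t-test, normal approximation):
z_β = d · √n - z_α
z_β = 0.72 · √34 - 3.090
z_β = 0.72 · 5.831 - 3.090
z_β = 1.108

Power = Φ(z_β) = Φ(1.108) ≈ 0.866

Effect size d = 0.72 is medium by Cohen's convention (0.2/0.5/0.8).

Threshold: power ≥ 0.80 is conventionally adequate.
Power ≈ 0.87 → the study is adequately powered (power ≥ 0.80).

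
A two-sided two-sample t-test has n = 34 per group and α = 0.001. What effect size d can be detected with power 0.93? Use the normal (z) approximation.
d ≈ 1.16

Minimum detectable effect (two-sample t-test, normal approximation):
d = (z_{α/2} + z_β) / √(n/2)
d = (3.291 + 1.476) / √(34/2)
d = 4.766 / 4.123
d ≈ 1.16

By Cohen's convention (0.2 small / 0.5 medium / 0.8 large): large effect.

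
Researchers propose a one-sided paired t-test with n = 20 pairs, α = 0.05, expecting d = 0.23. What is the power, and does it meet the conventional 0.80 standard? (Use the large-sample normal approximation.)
Power ≈ 0.27; the study is underpowered (power < 0.80)

Power calculation (paired t-test, normal approximation):
z_β = d · √n - z_α
z_β = 0.23 · √20 - 1.645
z_β = 0.23 · 4.472 - 1.645
z_β = -0.616

Power = Φ(z_β) = Φ(-0.616) ≈ 0.269

Effect size d = 0.23 is small by Cohen's convention (0.2/0.5/0.8).

Threshold: power ≥ 0.80 is conventionally adequate.
Power ≈ 0.27 → the study is underpowered (power < 0.80).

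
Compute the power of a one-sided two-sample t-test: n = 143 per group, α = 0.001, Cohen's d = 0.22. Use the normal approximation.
Power ≈ 0.11

Power calculation (two-sample t-test, normal approximation):
z_β = d · √(n/2) - z_α
z_β = 0.22 · √(143/2) - 3.090
z_β = 0.22 · 8.456 - 3.090
z_β = -1.230

Power = Φ(z_β) = Φ(-1.230) ≈ 0.109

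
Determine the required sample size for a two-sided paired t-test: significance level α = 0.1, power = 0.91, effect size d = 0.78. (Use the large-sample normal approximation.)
n = 15 pairs

Sample size formula (paired t-test, normal approximation):
n = ((z_{α/2} + z_β) / d)²

z_{α/2} = 1.645 (for α = 0.1, two-sided)
z_β = 1.341 (for power = 0.91)
d = 0.78

n = ((1.645 + 1.341) / 0.78)²
n = (3.828)²
n ≈ 14.65
Round up to the next whole number: n = 15 pairs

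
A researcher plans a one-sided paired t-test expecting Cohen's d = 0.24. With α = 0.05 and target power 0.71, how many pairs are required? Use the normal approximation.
n = 84 pairs

Sample size formula (paired t-test, normal approximation):
n = ((z_α + z_β) / d)²

z_α = 1.645 (for α = 0.05, one-sided)
z_β = 0.553 (for power = 0.71)
d = 0.24

n = ((1.645 + 0.553) / 0.24)²
n = (9.158)²
n ≈ 83.87
Round up to the next whole number: n = 84 pairs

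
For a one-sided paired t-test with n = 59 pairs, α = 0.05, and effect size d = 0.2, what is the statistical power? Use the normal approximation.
Power ≈ 0.46

Power calculation (paired t-test, normal approximation):
z_β = d · √n - z_α
z_β = 0.2 · √59 - 1.645
z_β = 0.2 · 7.681 - 1.645
z_β = -0.109

Power = Φ(z_β) = Φ(-0.109) ≈ 0.457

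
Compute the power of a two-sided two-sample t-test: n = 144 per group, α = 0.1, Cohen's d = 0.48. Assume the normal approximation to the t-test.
Power ≈ 0.99

Power calculation (two-sample t-test, normal approximation):
z_β = d · √(n/2) - z_{α/2}
z_β = 0.48 · √(144/2) - 1.645
z_β = 0.48 · 8.485 - 1.645
z_β = 2.428

Power = Φ(z_β) = Φ(2.428) ≈ 0.992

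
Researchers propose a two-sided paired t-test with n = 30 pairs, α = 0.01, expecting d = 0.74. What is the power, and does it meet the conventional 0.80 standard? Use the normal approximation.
Power ≈ 0.93; the study is adequately powered (power ≥ 0.80)

Power calculation (paired t-test, normal approximation):
z_β = d · √n - z_{α/2}
z_β = 0.74 · √30 - 2.576
z_β = 0.74 · 5.477 - 2.576
z_β = 1.477

Power = Φ(z_β) = Φ(1.477) ≈ 0.930

Effect size d = 0.74 is medium by Cohen's convention (0.2/0.5/0.8).

Threshold: power ≥ 0.80 is conventionally adequate.
Power ≈ 0.93 → the study is adequately powered (power ≥ 0.80).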